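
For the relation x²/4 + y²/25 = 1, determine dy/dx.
Differentiate the relation implicitly: treat y = y(x) and apply the chain rule, so every y-derivative picks up a y' = dy/dx factor.

With everything moved to the left-hand side, differentiate term by term:
  d/dx[x^2/4] = x/2
  d/dx[y^2/25] = 2y·y'/25
  d/dx[-1] = 0

Separating the contributions that come from x directly and those that come through y:
  without y':      x/2
  multiplying y':  2y/25

so (x/2) + (2y/25)·y' = 0, and therefore
  dy/dx = -(x/2)/(2y/25) = -25x/(4y)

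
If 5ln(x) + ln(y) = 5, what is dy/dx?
Differentiate the relation implicitly: treat y = y(x) and apply the chain rule, so every y-derivative picks up a y' = dy/dx factor.

With everything moved to the left-hand side, differentiate term by term:
  d/dx[5ln(x)] = 5/x
  d/dx[ln(y)] = y'/y
  d/dx[-5] = 0

Separating the contributions that come from x directly and those that come through y:
  without y':      5/x
  multiplying y':  1/y

so (5/x) + (1/y)·y' = 0, and therefore
  dy/dx = -(5/x)/(1/y) = -5y/x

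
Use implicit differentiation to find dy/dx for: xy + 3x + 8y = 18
Apply d/dx to both sides, remembering that y depends on x. Each occurrence of y therefore brings in a y' = dy/dx via the chain rule.

With F(x, y) equal to the left-hand side minus the right, differentiate F term by term:
  d/dx[xy] = x·y' + y
  d/dx[3x] = 3
  d/dx[8y] = 8·y'
  d/dx[-18] = 0
Adding these up, d/dx[F] = 0 becomes
  (y + 3) + (x + 8)·y' = 0,
so isolating y',
  dy/dx = -(y + 3)/(x + 8) = (-y - 3)/(x + 8)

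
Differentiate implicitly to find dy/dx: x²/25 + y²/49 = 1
Differentiate the relation implicitly: treat y = y(x) and apply the chain rule, so every y-derivative picks up a y' = dy/dx factor.

With everything moved to the left-hand side, differentiate term by term:
  d/dx[x^2/25] = 2x/25
  d/dx[y^2/49] = 2y·y'/49
  d/dx[-1] = 0

Separating the contributions that come from x directly and those that come through y:
  without y':      2x/25
  multiplying y':  2y/49

so (2x/25) + (2y/49)·y' = 0, and therefore
  dy/dx = -(2x/25)/(2y/49) = -49x/(25y)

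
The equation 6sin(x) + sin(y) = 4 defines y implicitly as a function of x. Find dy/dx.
Take d/dx of both sides. Since y is implicitly a function of x, the chain rule attaches a y' = dy/dx factor whenever we differentiate through y.

Set F(x, y) = (left side) − (right side), so the curve is F = 0. Differentiating each term of F:
  d/dx[6sin(x)] = 6cos(x)
  d/dx[sin(y)] = y'·cos(y)
  d/dx[-4] = 0

Collecting, the y'-free part is the partial derivative in x and the y' coefficient is the partial derivative in y:
  ∂F/∂x = 6cos(x)
  ∂F/∂y = cos(y)

so d/dx[F(x, y(x))] = ∂F/∂x + (∂F/∂y)·y' = 0. Rearranging,
  dy/dx = -(∂F/∂x)/(∂F/∂y) = -(6cos(x))/(cos(y)) = -6cos(x)/cos(y)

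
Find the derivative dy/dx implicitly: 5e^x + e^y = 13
Take d/dx of both sides. Since y is implicitly a function of x, the chain rule attaches a y' = dy/dx factor whenever we differentiate through y.

Set F(x, y) = (left side) − (right side), so the curve is F = 0. Differentiating each term of F:
  d/dx[5e^(x)] = 5e^(x)
  d/dx[e^(y)] = y'·e^(y)
  d/dx[-13] = 0

Collecting, the y'-free part is the partial derivative in x and the y' coefficient is the partial derivative in y:
  ∂F/∂x = 5e^(x)
  ∂F/∂y = e^(y)

so d/dx[F(x, y(x))] = ∂F/∂x + (∂F/∂y)·y' = 0. Rearranging,
  dy/dx = -(∂F/∂x)/(∂F/∂y) = -(5e^(x))/(e^(y)) = -5e^(x - y)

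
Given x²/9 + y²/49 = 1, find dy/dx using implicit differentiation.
Differentiate the relation implicitly: treat y = y(x) and apply the chain rule, so every y-derivative picks up a y' = dy/dx factor.

With everything moved to the left-hand side, differentiate term by term:
  d/dx[x^2/9] = 2x/9
  d/dx[y^2/49] = 2y·y'/49
  d/dx[-1] = 0

Separating the contributions that come from x directly and those that come through y:
  without y':      2x/9
  multiplying y':  2y/49

so (2x/9) + (2y/49)·y' = 0, and therefore
  dy/dx = -(2x/9)/(2y/49) = -49x/(9y)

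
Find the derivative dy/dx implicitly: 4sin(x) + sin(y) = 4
Differentiate the relation implicitly: treat y = y(x) and apply the chain rule, so every y-derivative picks up a y' = dy/dx factor.

With everything moved to the left-hand side, differentiate term by term:
  d/dx[4sin(x)] = 4cos(x)
  d/dx[sin(y)] = y'·cos(y)
  d/dx[-4] = 0

Separating the contributions that come from x directly and those that come through y:
  without y':      4cos(x)
  multiplying y':  cos(y)

so (4cos(x)) + (cos(y))·y' = 0, and therefore
  dy/dx = -(4cos(x))/(cos(y)) = -4cos(x)/cos(y)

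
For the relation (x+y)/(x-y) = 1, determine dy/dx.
Apply d/dx to both sides, remembering that y depends on x. Each occurrence of y therefore brings in a y' = dy/dx via the chain rule.

With F(x, y) equal to the left-hand side minus the right, differentiate F term by term:
  d/dx[(x + y)/(x - y)] = (y' + 1)/(x - y) + (x + y)(y' - 1)/(x - y)^2
  d/dx[-1] = 0
Adding these up, d/dx[F] = 0 becomes
  (1/(x - y) - (x + y)/(x - y)^2) + (1/(x - y) + (x + y)/(x - y)^2)·y' = 0,
so isolating y',
  dy/dx = -(1/(x - y) - (x + y)/(x - y)^2)/(1/(x - y) + (x + y)/(x - y)^2)
        = -(-2y/(x - y)^2)/(2x/(x - y)^2) = y/x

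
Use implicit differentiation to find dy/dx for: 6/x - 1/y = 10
Apply d/dx to both sides, remembering that y depends on x. Each occurrence of y therefore brings in a y' = dy/dx via the chain rule.

With F(x, y) equal to the left-hand side minus the right, differentiate F term by term:
  d/dx[-1/y] = y'/y^2
  d/dx[6/x] = -6/x^2
  d/dx[-10] = 0
Adding these up, d/dx[F] = 0 becomes
  (-6/x^2) + (y^(-2))·y' = 0,
so isolating y',
  dy/dx = -(-6/x^2)/(y^(-2)) = 6y^2/x^2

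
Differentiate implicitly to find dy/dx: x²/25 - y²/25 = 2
Differentiate both sides with respect to x, treating y as y(x). By the chain rule, any term containing y contributes a factor of y' = dy/dx when we differentiate it.

Move every term to one side and write the relation as F(x, y) = 0. Term by term,
  d/dx[x^2/25] = 2x/25
  d/dx[-y^2/25] = -2y·y'/25
  d/dx[-2] = 0

The pieces without y' make up ∂F/∂x and the coefficient of y' is ∂F/∂y:
  ∂F/∂x = 2x/25,
  ∂F/∂y = -2y/25.

Since d/dx[F] = ∂F/∂x + (∂F/∂y)·y' = 0, solve for y':
  (∂F/∂y)·y' = -∂F/∂x
  dy/dx = -(∂F/∂x)/(∂F/∂y) = -(2x/25)/(-2y/25) = x/y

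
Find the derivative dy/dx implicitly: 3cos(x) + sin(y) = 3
Take d/dx of both sides. Since y is implicitly a function of x, the chain rule attaches a y' = dy/dx factor whenever we differentiate through y.

Set F(x, y) = (left side) − (right side), so the curve is F = 0. Differentiating each term of F:
  d/dx[sin(y)] = y'·cos(y)
  d/dx[3cos(x)] = -3sin(x)
  d/dx[-3] = 0

Collecting, the y'-free part is the partial derivative in x and the y' coefficient is the partial derivative in y:
  ∂F/∂x = -3sin(x)
  ∂F/∂y = cos(y)

so d/dx[F(x, y(x))] = ∂F/∂x + (∂F/∂y)·y' = 0. Rearranging,
  dy/dx = -(∂F/∂x)/(∂F/∂y) = -(-3sin(x))/(cos(y)) = 3sin(x)/cos(y)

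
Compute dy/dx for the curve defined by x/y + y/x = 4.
Take d/dx of both sides. Since y is implicitly a function of x, the chain rule attaches a y' = dy/dx factor whenever we differentiate through y.

Set F(x, y) = (left side) − (right side), so the curve is F = 0. Differentiating each term of F:
  d/dx[x/y] = -x·y'/y^2 + 1/y
  d/dx[y/x] = y'/x - y/x^2
  d/dx[-4] = 0

Collecting, the y'-free part is the partial derivative in x and the y' coefficient is the partial derivative in y:
  ∂F/∂x = 1/y - y/x^2
  ∂F/∂y = -x/y^2 + 1/x

so d/dx[F(x, y(x))] = ∂F/∂x + (∂F/∂y)·y' = 0. Rearranging,
  dy/dx = -(∂F/∂x)/(∂F/∂y) = -(1/y - y/x^2)/(-x/y^2 + 1/x)
        = -((x - y)(x + y)/(x^2y))/(-(x - y)(x + y)/(xy^2)) = y/x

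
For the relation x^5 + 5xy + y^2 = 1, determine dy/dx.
Apply d/dx to both sides, remembering that y depends on x. Each occurrence of y therefore brings in a y' = dy/dx via the chain rule.

With F(x, y) equal to the left-hand side minus the right, differentiate F term by term:
  d/dx[x^5] = 5x^4
  d/dx[5xy] = 5x·y' + 5y
  d/dx[y^2] = 2y·y'
  d/dx[-1] = 0
Adding these up, d/dx[F] = 0 becomes
  (5x^4 + 5y) + (5x + 2y)·y' = 0,
so isolating y',
  dy/dx = -(5x^4 + 5y)/(5x + 2y) = 5(-x^4 - y)/(5x + 2y)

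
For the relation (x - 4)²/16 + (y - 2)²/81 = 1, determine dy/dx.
Differentiate both sides with respect to x, treating y as y(x). By the chain rule, any term containing y contributes a factor of y' = dy/dx when we differentiate it.

Move every term to one side and write the relation as F(x, y) = 0. Term by term,
  d/dx[(x - 4)^2/16] = x/8 - 1/2
  d/dx[(y - 2)^2/81] = 2·y'(y - 2)/81
  d/dx[-1] = 0

The pieces without y' make up ∂F/∂x and the coefficient of y' is ∂F/∂y:
  ∂F/∂x = x/8 - 1/2,
  ∂F/∂y = 2y/81 - 4/81.

Since d/dx[F] = ∂F/∂x + (∂F/∂y)·y' = 0, solve for y':
  (∂F/∂y)·y' = -∂F/∂x
  dy/dx = -(∂F/∂x)/(∂F/∂y) = -(x/8 - 1/2)/(2y/81 - 4/81)
        = -((x - 4)/8)/(2(y - 2)/81) = 81(4 - x)/(16(y - 2))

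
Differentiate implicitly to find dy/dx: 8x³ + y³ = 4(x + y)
Differentiate the relation implicitly: treat y = y(x) and apply the chain rule, so every y-derivative picks up a y' = dy/dx factor.

With everything moved to the left-hand side, differentiate term by term:
  d/dx[8x^3] = 24x^2
  d/dx[-4x] = -4
  d/dx[y^3] = 3y^2·y'
  d/dx[-4y] = -4·y'

Separating the contributions that come from x directly and those that come through y:
  without y':      24x^2 - 4
  multiplying y':  3y^2 - 4

so (24x^2 - 4) + (3y^2 - 4)·y' = 0, and therefore
  dy/dx = -(24x^2 - 4)/(3y^2 - 4) = 4(1 - 6x^2)/(3y^2 - 4)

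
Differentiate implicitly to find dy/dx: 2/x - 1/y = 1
Differentiate both sides with respect to x, treating y as y(x). By the chain rule, any term containing y contributes a factor of y' = dy/dx when we differentiate it.

Move every term to one side and write the relation as F(x, y) = 0. Term by term,
  d/dx[-1/y] = y'/y^2
  d/dx[2/x] = -2/x^2
  d/dx[-1] = 0

The pieces without y' make up ∂F/∂x and the coefficient of y' is ∂F/∂y:
  ∂F/∂x = -2/x^2,
  ∂F/∂y = y^(-2).

Since d/dx[F] = ∂F/∂x + (∂F/∂y)·y' = 0, solve for y':
  (∂F/∂y)·y' = -∂F/∂x
  dy/dx = -(∂F/∂x)/(∂F/∂y) = -(-2/x^2)/(y^(-2)) = 2y^2/x^2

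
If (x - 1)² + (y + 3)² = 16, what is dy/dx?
Take d/dx of both sides. Since y is implicitly a function of x, the chain rule attaches a y' = dy/dx factor whenever we differentiate through y.

Set F(x, y) = (left side) − (right side), so the curve is F = 0. Differentiating each term of F:
  d/dx[(x - 1)^2] = 2x - 2
  d/dx[(y + 3)^2] = 2·y'(y + 3)
  d/dx[-16] = 0

Collecting, the y'-free part is the partial derivative in x and the y' coefficient is the partial derivative in y:
  ∂F/∂x = 2x - 2
  ∂F/∂y = 2y + 6

so d/dx[F(x, y(x))] = ∂F/∂x + (∂F/∂y)·y' = 0. Rearranging,
  dy/dx = -(∂F/∂x)/(∂F/∂y) = -(2x - 2)/(2y + 6) = (1 - x)/(y + 3)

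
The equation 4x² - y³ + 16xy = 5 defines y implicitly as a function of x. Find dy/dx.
Take d/dx of both sides. Since y is implicitly a function of x, the chain rule attaches a y' = dy/dx factor whenever we differentiate through y.

Set F(x, y) = (left side) − (right side), so the curve is F = 0. Differentiating each term of F:
  d/dx[4x^2] = 8x
  d/dx[16xy] = 16x·y' + 16y
  d/dx[-y^3] = -3y^2·y'
  d/dx[-5] = 0

Collecting, the y'-free part is the partial derivative in x and the y' coefficient is the partial derivative in y:
  ∂F/∂x = 8x + 16y
  ∂F/∂y = 16x - 3y^2

so d/dx[F(x, y(x))] = ∂F/∂x + (∂F/∂y)·y' = 0. Rearranging,
  dy/dx = -(∂F/∂x)/(∂F/∂y) = -(8x + 16y)/(16x - 3y^2) = 8(-x - 2y)/(16x - 3y^2)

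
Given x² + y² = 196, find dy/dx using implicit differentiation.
Differentiate both sides with respect to x, treating y as y(x). By the chain rule, any term containing y contributes a factor of y' = dy/dx when we differentiate it.

Move every term to one side and write the relation as F(x, y) = 0. Term by term,
  d/dx[x^2] = 2x
  d/dx[y^2] = 2y·y'
  d/dx[-196] = 0

The pieces without y' make up ∂F/∂x and the coefficient of y' is ∂F/∂y:
  ∂F/∂x = 2x,
  ∂F/∂y = 2y.

Since d/dx[F] = ∂F/∂x + (∂F/∂y)·y' = 0, solve for y':
  (∂F/∂y)·y' = -∂F/∂x
  dy/dx = -(∂F/∂x)/(∂F/∂y) = -(2x)/(2y) = -x/y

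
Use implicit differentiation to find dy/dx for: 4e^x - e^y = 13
Apply d/dx to both sides, remembering that y depends on x. Each occurrence of y therefore brings in a y' = dy/dx via the chain rule.

With F(x, y) equal to the left-hand side minus the right, differentiate F term by term:
  d/dx[4e^(x)] = 4e^(x)
  d/dx[-e^(y)] = -y'·e^(y)
  d/dx[-13] = 0
Adding these up, d/dx[F] = 0 becomes
  (4e^(x)) + (-e^(y))·y' = 0,
so isolating y',
  dy/dx = -(4e^(x))/(-e^(y)) = 4e^(x - y)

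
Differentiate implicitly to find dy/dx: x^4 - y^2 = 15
Differentiate both sides with respect to x, treating y as y(x). By the chain rule, any term containing y contributes a factor of y' = dy/dx when we differentiate it.

Move every term to one side and write the relation as F(x, y) = 0. Term by term,
  d/dx[x^4] = 4x^3
  d/dx[-y^2] = -2y·y'
  d/dx[-15] = 0

The pieces without y' make up ∂F/∂x and the coefficient of y' is ∂F/∂y:
  ∂F/∂x = 4x^3,
  ∂F/∂y = -2y.

Since d/dx[F] = ∂F/∂x + (∂F/∂y)·y' = 0, solve for y':
  (∂F/∂y)·y' = -∂F/∂x
  dy/dx = -(∂F/∂x)/(∂F/∂y) = -(4x^3)/(-2y) = 2x^3/y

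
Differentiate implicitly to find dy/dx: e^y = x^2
Apply d/dx to both sides, remembering that y depends on x. Each occurrence of y therefore brings in a y' = dy/dx via the chain rule.

With F(x, y) equal to the left-hand side minus the right, differentiate F term by term:
  d/dx[-x^2] = -2x
  d/dx[e^(y)] = y'·e^(y)
Adding these up, d/dx[F] = 0 becomes
  (-2x) + (e^(y))·y' = 0,
so isolating y',
  dy/dx = -(-2x)/(e^(y)) = 2x·e^(-y)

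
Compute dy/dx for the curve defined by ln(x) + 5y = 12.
Apply d/dx to both sides, remembering that y depends on x. Each occurrence of y therefore brings in a y' = dy/dx via the chain rule.

With F(x, y) equal to the left-hand side minus the right, differentiate F term by term:
  d/dx[5y] = 5·y'
  d/dx[ln(x)] = 1/x
  d/dx[-12] = 0
Adding these up, d/dx[F] = 0 becomes
  (1/x) + (5)·y' = 0,
so isolating y',
  dy/dx = -(1/x)/(5) = -1/(5x)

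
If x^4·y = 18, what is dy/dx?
Differentiate both sides with respect to x, treating y as y(x). By the chain rule, any term containing y contributes a factor of y' = dy/dx when we differentiate it.

Move every term to one side and write the relation as F(x, y) = 0. Term by term,
  d/dx[x^4y] = x^4·y' + 4x^3y
  d/dx[-18] = 0

The pieces without y' make up ∂F/∂x and the coefficient of y' is ∂F/∂y:
  ∂F/∂x = 4x^3y,
  ∂F/∂y = x^4.

Since d/dx[F] = ∂F/∂x + (∂F/∂y)·y' = 0, solve for y':
  (∂F/∂y)·y' = -∂F/∂x
  dy/dx = -(∂F/∂x)/(∂F/∂y) = -(4x^3y)/(x^4) = -4y/x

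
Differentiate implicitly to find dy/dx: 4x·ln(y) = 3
Apply d/dx to both sides, remembering that y depends on x. Each occurrence of y therefore brings in a y' = dy/dx via the chain rule.

With F(x, y) equal to the left-hand side minus the right, differentiate F term by term:
  d/dx[4x·ln(y)] = 4x·y'/y + 4ln(y)
  d/dx[-3] = 0
Adding these up, d/dx[F] = 0 becomes
  (4ln(y)) + (4x/y)·y' = 0,
so isolating y',
  dy/dx = -(4ln(y))/(4x/y) = -y·ln(y)/x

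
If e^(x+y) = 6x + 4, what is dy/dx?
Take d/dx of both sides. Since y is implicitly a function of x, the chain rule attaches a y' = dy/dx factor whenever we differentiate through y.

Set F(x, y) = (left side) − (right side), so the curve is F = 0. Differentiating each term of F:
  d/dx[-6x] = -6
  d/dx[e^(x + y)] = (y' + 1)·e^(x + y)
  d/dx[-4] = 0

Collecting, the y'-free part is the partial derivative in x and the y' coefficient is the partial derivative in y:
  ∂F/∂x = e^(x + y) - 6
  ∂F/∂y = e^(x + y)

so d/dx[F(x, y(x))] = ∂F/∂x + (∂F/∂y)·y' = 0. Rearranging,
  dy/dx = -(∂F/∂x)/(∂F/∂y) = -(e^(x + y) - 6)/(e^(x + y)) = 6e^(-x - y) - 1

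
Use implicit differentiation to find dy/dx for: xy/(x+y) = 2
Differentiate both sides with respect to x, treating y as y(x). By the chain rule, any term containing y contributes a factor of y' = dy/dx when we differentiate it.

Move every term to one side and write the relation as F(x, y) = 0. Term by term,
  d/dx[xy/(x + y)] = xy(-y' - 1)/(x + y)^2 + x·y'/(x + y) + y/(x + y)
  d/dx[-2] = 0

The pieces without y' make up ∂F/∂x and the coefficient of y' is ∂F/∂y:
  ∂F/∂x = -xy/(x + y)^2 + y/(x + y),
  ∂F/∂y = -xy/(x + y)^2 + x/(x + y).

Since d/dx[F] = ∂F/∂x + (∂F/∂y)·y' = 0, solve for y':
  (∂F/∂y)·y' = -∂F/∂x
  dy/dx = -(∂F/∂x)/(∂F/∂y) = -(-xy/(x + y)^2 + y/(x + y))/(-xy/(x + y)^2 + x/(x + y))
        = -(y^2/(x + y)^2)/(x^2/(x + y)^2) = -y^2/x^2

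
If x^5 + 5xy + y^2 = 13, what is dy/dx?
Differentiate the relation implicitly: treat y = y(x) and apply the chain rule, so every y-derivative picks up a y' = dy/dx factor.

With everything moved to the left-hand side, differentiate term by term:
  d/dx[x^5] = 5x^4
  d/dx[5xy] = 5x·y' + 5y
  d/dx[y^2] = 2y·y'
  d/dx[-13] = 0

Separating the contributions that come from x directly and those that come through y:
  without y':      5x^4 + 5y
  multiplying y':  5x + 2y

so (5x^4 + 5y) + (5x + 2y)·y' = 0, and therefore
  dy/dx = -(5x^4 + 5y)/(5x + 2y) = 5(-x^4 - y)/(5x + 2y)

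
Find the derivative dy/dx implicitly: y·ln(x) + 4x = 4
Differentiate the relation implicitly: treat y = y(x) and apply the chain rule, so every y-derivative picks up a y' = dy/dx factor.

With everything moved to the left-hand side, differentiate term by term:
  d/dx[4x] = 4
  d/dx[y·ln(x)] = y'·ln(x) + y/x
  d/dx[-4] = 0

Separating the contributions that come from x directly and those that come through y:
  without y':      4 + y/x
  multiplying y':  ln(x)

so (4 + y/x) + (ln(x))·y' = 0, and therefore
  dy/dx = -(4 + y/x)/(ln(x))
        = -((4x + y)/x)/(ln(x)) = (-4x - y)/(x·ln(x))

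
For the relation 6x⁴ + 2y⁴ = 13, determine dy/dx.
Take d/dx of both sides. Since y is implicitly a function of x, the chain rule attaches a y' = dy/dx factor whenever we differentiate through y.

Set F(x, y) = (left side) − (right side), so the curve is F = 0. Differentiating each term of F:
  d/dx[6x^4] = 24x^3
  d/dx[2y^4] = 8y^3·y'
  d/dx[-13] = 0

Collecting, the y'-free part is the partial derivative in x and the y' coefficient is the partial derivative in y:
  ∂F/∂x = 24x^3
  ∂F/∂y = 8y^3

so d/dx[F(x, y(x))] = ∂F/∂x + (∂F/∂y)·y' = 0. Rearranging,
  dy/dx = -(∂F/∂x)/(∂F/∂y) = -(24x^3)/(8y^3) = -3x^3/y^3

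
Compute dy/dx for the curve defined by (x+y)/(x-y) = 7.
Differentiate both sides with respect to x, treating y as y(x). By the chain rule, any term containing y contributes a factor of y' = dy/dx when we differentiate it.

Move every term to one side and write the relation as F(x, y) = 0. Term by term,
  d/dx[(x + y)/(x - y)] = (y' + 1)/(x - y) + (x + y)(y' - 1)/(x - y)^2
  d/dx[-7] = 0

The pieces without y' make up ∂F/∂x and the coefficient of y' is ∂F/∂y:
  ∂F/∂x = 1/(x - y) - (x + y)/(x - y)^2,
  ∂F/∂y = 1/(x - y) + (x + y)/(x - y)^2.

Since d/dx[F] = ∂F/∂x + (∂F/∂y)·y' = 0, solve for y':
  (∂F/∂y)·y' = -∂F/∂x
  dy/dx = -(∂F/∂x)/(∂F/∂y) = -(1/(x - y) - (x + y)/(x - y)^2)/(1/(x - y) + (x + y)/(x - y)^2)
        = -(-2y/(x - y)^2)/(2x/(x - y)^2) = y/x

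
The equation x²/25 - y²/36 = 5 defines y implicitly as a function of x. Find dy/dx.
Apply d/dx to both sides, remembering that y depends on x. Each occurrence of y therefore brings in a y' = dy/dx via the chain rule.

With F(x, y) equal to the left-hand side minus the right, differentiate F term by term:
  d/dx[x^2/25] = 2x/25
  d/dx[-y^2/36] = -y·y'/18
  d/dx[-5] = 0
Adding these up, d/dx[F] = 0 becomes
  (2x/25) + (-y/18)·y' = 0,
so isolating y',
  dy/dx = -(2x/25)/(-y/18) = 36x/(25y)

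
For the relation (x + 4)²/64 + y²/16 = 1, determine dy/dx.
Take d/dx of both sides. Since y is implicitly a function of x, the chain rule attaches a y' = dy/dx factor whenever we differentiate through y.

Set F(x, y) = (left side) − (right side), so the curve is F = 0. Differentiating each term of F:
  d/dx[y^2/16] = y·y'/8
  d/dx[(x + 4)^2/64] = x/32 + 1/8
  d/dx[-1] = 0

Collecting, the y'-free part is the partial derivative in x and the y' coefficient is the partial derivative in y:
  ∂F/∂x = x/32 + 1/8
  ∂F/∂y = y/8

so d/dx[F(x, y(x))] = ∂F/∂x + (∂F/∂y)·y' = 0. Rearranging,
  dy/dx = -(∂F/∂x)/(∂F/∂y) = -(x/32 + 1/8)/(y/8)
        = -((x + 4)/32)/(y/8) = (-x - 4)/(4y)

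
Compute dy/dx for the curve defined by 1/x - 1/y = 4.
Differentiate both sides with respect to x, treating y as y(x). By the chain rule, any term containing y contributes a factor of y' = dy/dx when we differentiate it.

Move every term to one side and write the relation as F(x, y) = 0. Term by term,
  d/dx[-1/y] = y'/y^2
  d/dx[1/x] = -1/x^2
  d/dx[-4] = 0

The pieces without y' make up ∂F/∂x and the coefficient of y' is ∂F/∂y:
  ∂F/∂x = -1/x^2,
  ∂F/∂y = y^(-2).

Since d/dx[F] = ∂F/∂x + (∂F/∂y)·y' = 0, solve for y':
  (∂F/∂y)·y' = -∂F/∂x
  dy/dx = -(∂F/∂x)/(∂F/∂y) = -(-1/x^2)/(y^(-2)) = y^2/x^2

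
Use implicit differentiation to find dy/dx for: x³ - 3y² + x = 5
Apply d/dx to both sides, remembering that y depends on x. Each occurrence of y therefore brings in a y' = dy/dx via the chain rule.

With F(x, y) equal to the left-hand side minus the right, differentiate F term by term:
  d/dx[x^3] = 3x^2
  d/dx[x] = 1
  d/dx[-3y^2] = -6y·y'
  d/dx[-5] = 0
Adding these up, d/dx[F] = 0 becomes
  (3x^2 + 1) + (-6y)·y' = 0,
so isolating y',
  dy/dx = -(3x^2 + 1)/(-6y) = (3x^2 + 1)/(6y)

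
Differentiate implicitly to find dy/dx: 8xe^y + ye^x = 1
Take d/dx of both sides. Since y is implicitly a function of x, the chain rule attaches a y' = dy/dx factor whenever we differentiate through y.

Set F(x, y) = (left side) − (right side), so the curve is F = 0. Differentiating each term of F:
  d/dx[8x·e^(y)] = 8x·y'·e^(y) + 8e^(y)
  d/dx[y·e^(x)] = y·e^(x) + y'·e^(x)
  d/dx[-1] = 0

Collecting, the y'-free part is the partial derivative in x and the y' coefficient is the partial derivative in y:
  ∂F/∂x = y·e^(x) + 8e^(y)
  ∂F/∂y = 8x·e^(y) + e^(x)

so d/dx[F(x, y(x))] = ∂F/∂x + (∂F/∂y)·y' = 0. Rearranging,
  dy/dx = -(∂F/∂x)/(∂F/∂y) = -(y·e^(x) + 8e^(y))/(8x·e^(y) + e^(x)) = (-y·e^(x) - 8e^(y))/(8x·e^(y) + e^(x))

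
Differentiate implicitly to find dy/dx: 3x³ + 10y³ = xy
Apply d/dx to both sides, remembering that y depends on x. Each occurrence of y therefore brings in a y' = dy/dx via the chain rule.

With F(x, y) equal to the left-hand side minus the right, differentiate F term by term:
  d/dx[3x^3] = 9x^2
  d/dx[-xy] = -x·y' - y
  d/dx[10y^3] = 30y^2·y'
Adding these up, d/dx[F] = 0 becomes
  (9x^2 - y) + (-x + 30y^2)·y' = 0,
so isolating y',
  dy/dx = -(9x^2 - y)/(-x + 30y^2) = (9x^2 - y)/(x - 30y^2)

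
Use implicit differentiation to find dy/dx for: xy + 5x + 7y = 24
Apply d/dx to both sides, remembering that y depends on x. Each occurrence of y therefore brings in a y' = dy/dx via the chain rule.

With F(x, y) equal to the left-hand side minus the right, differentiate F term by term:
  d/dx[xy] = x·y' + y
  d/dx[5x] = 5
  d/dx[7y] = 7·y'
  d/dx[-24] = 0
Adding these up, d/dx[F] = 0 becomes
  (y + 5) + (x + 7)·y' = 0,
so isolating y',
  dy/dx = -(y + 5)/(x + 7) = (-y - 5)/(x + 7)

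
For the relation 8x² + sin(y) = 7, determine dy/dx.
Differentiate both sides with respect to x, treating y as y(x). By the chain rule, any term containing y contributes a factor of y' = dy/dx when we differentiate it.

Move every term to one side and write the relation as F(x, y) = 0. Term by term,
  d/dx[8x^2] = 16x
  d/dx[sin(y)] = y'·cos(y)
  d/dx[-7] = 0

The pieces without y' make up ∂F/∂x and the coefficient of y' is ∂F/∂y:
  ∂F/∂x = 16x,
  ∂F/∂y = cos(y).

Since d/dx[F] = ∂F/∂x + (∂F/∂y)·y' = 0, solve for y':
  (∂F/∂y)·y' = -∂F/∂x
  dy/dx = -(∂F/∂x)/(∂F/∂y) = -(16x)/(cos(y)) = -16x/cos(y)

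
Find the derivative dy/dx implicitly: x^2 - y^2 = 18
Differentiate the relation implicitly: treat y = y(x) and apply the chain rule, so every y-derivative picks up a y' = dy/dx factor.

With everything moved to the left-hand side, differentiate term by term:
  d/dx[x^2] = 2x
  d/dx[-y^2] = -2y·y'
  d/dx[-18] = 0

Separating the contributions that come from x directly and those that come through y:
  without y':      2x
  multiplying y':  -2y

so (2x) + (-2y)·y' = 0, and therefore
  dy/dx = -(2x)/(-2y) = x/y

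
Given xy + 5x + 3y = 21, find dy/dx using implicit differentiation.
Take d/dx of both sides. Since y is implicitly a function of x, the chain rule attaches a y' = dy/dx factor whenever we differentiate through y.

Set F(x, y) = (left side) − (right side), so the curve is F = 0. Differentiating each term of F:
  d/dx[xy] = x·y' + y
  d/dx[5x] = 5
  d/dx[3y] = 3·y'
  d/dx[-21] = 0

Collecting, the y'-free part is the partial derivative in x and the y' coefficient is the partial derivative in y:
  ∂F/∂x = y + 5
  ∂F/∂y = x + 3

so d/dx[F(x, y(x))] = ∂F/∂x + (∂F/∂y)·y' = 0. Rearranging,
  dy/dx = -(∂F/∂x)/(∂F/∂y) = -(y + 5)/(x + 3) = (-y - 5)/(x + 3)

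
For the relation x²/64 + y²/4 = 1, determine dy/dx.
Apply d/dx to both sides, remembering that y depends on x. Each occurrence of y therefore brings in a y' = dy/dx via the chain rule.

With F(x, y) equal to the left-hand side minus the right, differentiate F term by term:
  d/dx[x^2/64] = x/32
  d/dx[y^2/4] = y·y'/2
  d/dx[-1] = 0
Adding these up, d/dx[F] = 0 becomes
  (x/32) + (y/2)·y' = 0,
so isolating y',
  dy/dx = -(x/32)/(y/2) = -x/(16y)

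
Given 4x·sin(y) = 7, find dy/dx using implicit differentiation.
Differentiate both sides with respect to x, treating y as y(x). By the chain rule, any term containing y contributes a factor of y' = dy/dx when we differentiate it.

Move every term to one side and write the relation as F(x, y) = 0. Term by term,
  d/dx[4x·sin(y)] = 4x·y'·cos(y) + 4sin(y)
  d/dx[-7] = 0

The pieces without y' make up ∂F/∂x and the coefficient of y' is ∂F/∂y:
  ∂F/∂x = 4sin(y),
  ∂F/∂y = 4x·cos(y).

Since d/dx[F] = ∂F/∂x + (∂F/∂y)·y' = 0, solve for y':
  (∂F/∂y)·y' = -∂F/∂x
  dy/dx = -(∂F/∂x)/(∂F/∂y) = -(4sin(y))/(4x·cos(y)) = -tan(y)/x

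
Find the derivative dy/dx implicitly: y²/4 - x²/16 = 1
Take d/dx of both sides. Since y is implicitly a function of x, the chain rule attaches a y' = dy/dx factor whenever we differentiate through y.

Set F(x, y) = (left side) − (right side), so the curve is F = 0. Differentiating each term of F:
  d/dx[-x^2/16] = -x/8
  d/dx[y^2/4] = y·y'/2
  d/dx[-1] = 0

Collecting, the y'-free part is the partial derivative in x and the y' coefficient is the partial derivative in y:
  ∂F/∂x = -x/8
  ∂F/∂y = y/2

so d/dx[F(x, y(x))] = ∂F/∂x + (∂F/∂y)·y' = 0. Rearranging,
  dy/dx = -(∂F/∂x)/(∂F/∂y) = -(-x/8)/(y/2) = x/(4y)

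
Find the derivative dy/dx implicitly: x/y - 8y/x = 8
Take d/dx of both sides. Since y is implicitly a function of x, the chain rule attaches a y' = dy/dx factor whenever we differentiate through y.

Set F(x, y) = (left side) − (right side), so the curve is F = 0. Differentiating each term of F:
  d/dx[x/y] = -x·y'/y^2 + 1/y
  d/dx[-8y/x] = -8·y'/x + 8y/x^2
  d/dx[-8] = 0

Collecting, the y'-free part is the partial derivative in x and the y' coefficient is the partial derivative in y:
  ∂F/∂x = 1/y + 8y/x^2
  ∂F/∂y = -x/y^2 - 8/x

so d/dx[F(x, y(x))] = ∂F/∂x + (∂F/∂y)·y' = 0. Rearranging,
  dy/dx = -(∂F/∂x)/(∂F/∂y) = -(1/y + 8y/x^2)/(-x/y^2 - 8/x)
        = -((x^2 + 8y^2)/(x^2y))/(-(x^2 + 8y^2)/(xy^2)) = y/x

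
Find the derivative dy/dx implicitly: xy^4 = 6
Apply d/dx to both sides, remembering that y depends on x. Each occurrence of y therefore brings in a y' = dy/dx via the chain rule.

With F(x, y) equal to the left-hand side minus the right, differentiate F term by term:
  d/dx[xy^4] = 4xy^3·y' + y^4
  d/dx[-6] = 0
Adding these up, d/dx[F] = 0 becomes
  (y^4) + (4xy^3)·y' = 0,
so isolating y',
  dy/dx = -(y^4)/(4xy^3) = -y/(4x)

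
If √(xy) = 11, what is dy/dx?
Differentiate the relation implicitly: treat y = y(x) and apply the chain rule, so every y-derivative picks up a y' = dy/dx factor.

With everything moved to the left-hand side, differentiate term by term:
  d/dx[√(xy)] = √(xy)(x·y'/2 + y/2)/(xy)
  d/dx[-11] = 0

Separating the contributions that come from x directly and those that come through y:
  without y':      √(xy)/(2x)
  multiplying y':  √(xy)/(2y)

so (√(xy)/(2x)) + (√(xy)/(2y))·y' = 0, and therefore
  dy/dx = -(√(xy)/(2x))/(√(xy)/(2y)) = -y/x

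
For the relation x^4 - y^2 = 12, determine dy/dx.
Take d/dx of both sides. Since y is implicitly a function of x, the chain rule attaches a y' = dy/dx factor whenever we differentiate through y.

Set F(x, y) = (left side) − (right side), so the curve is F = 0. Differentiating each term of F:
  d/dx[x^4] = 4x^3
  d/dx[-y^2] = -2y·y'
  d/dx[-12] = 0

Collecting, the y'-free part is the partial derivative in x and the y' coefficient is the partial derivative in y:
  ∂F/∂x = 4x^3
  ∂F/∂y = -2y

so d/dx[F(x, y(x))] = ∂F/∂x + (∂F/∂y)·y' = 0. Rearranging,
  dy/dx = -(∂F/∂x)/(∂F/∂y) = -(4x^3)/(-2y) = 2x^3/y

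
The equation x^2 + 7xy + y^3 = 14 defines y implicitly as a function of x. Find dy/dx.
Apply d/dx to both sides, remembering that y depends on x. Each occurrence of y therefore brings in a y' = dy/dx via the chain rule.

With F(x, y) equal to the left-hand side minus the right, differentiate F term by term:
  d/dx[x^2] = 2x
  d/dx[7xy] = 7x·y' + 7y
  d/dx[y^3] = 3y^2·y'
  d/dx[-14] = 0
Adding these up, d/dx[F] = 0 becomes
  (2x + 7y) + (7x + 3y^2)·y' = 0,
so isolating y',
  dy/dx = -(2x + 7y)/(7x + 3y^2) = (-2x - 7y)/(7x + 3y^2)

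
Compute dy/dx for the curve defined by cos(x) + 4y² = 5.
Differentiate the relation implicitly: treat y = y(x) and apply the chain rule, so every y-derivative picks up a y' = dy/dx factor.

With everything moved to the left-hand side, differentiate term by term:
  d/dx[4y^2] = 8y·y'
  d/dx[cos(x)] = -sin(x)
  d/dx[-5] = 0

Separating the contributions that come from x directly and those that come through y:
  without y':      -sin(x)
  multiplying y':  8y

so (-sin(x)) + (8y)·y' = 0, and therefore
  dy/dx = -(-sin(x))/(8y) = sin(x)/(8y)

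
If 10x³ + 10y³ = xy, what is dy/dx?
Take d/dx of both sides. Since y is implicitly a function of x, the chain rule attaches a y' = dy/dx factor whenever we differentiate through y.

Set F(x, y) = (left side) − (right side), so the curve is F = 0. Differentiating each term of F:
  d/dx[10x^3] = 30x^2
  d/dx[-xy] = -x·y' - y
  d/dx[10y^3] = 30y^2·y'

Collecting, the y'-free part is the partial derivative in x and the y' coefficient is the partial derivative in y:
  ∂F/∂x = 30x^2 - y
  ∂F/∂y = -x + 30y^2

so d/dx[F(x, y(x))] = ∂F/∂x + (∂F/∂y)·y' = 0. Rearranging,
  dy/dx = -(∂F/∂x)/(∂F/∂y) = -(30x^2 - y)/(-x + 30y^2) = (30x^2 - y)/(x - 30y^2)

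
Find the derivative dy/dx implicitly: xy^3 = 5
Take d/dx of both sides. Since y is implicitly a function of x, the chain rule attaches a y' = dy/dx factor whenever we differentiate through y.

Set F(x, y) = (left side) − (right side), so the curve is F = 0. Differentiating each term of F:
  d/dx[xy^3] = 3xy^2·y' + y^3
  d/dx[-5] = 0

Collecting, the y'-free part is the partial derivative in x and the y' coefficient is the partial derivative in y:
  ∂F/∂x = y^3
  ∂F/∂y = 3xy^2

so d/dx[F(x, y(x))] = ∂F/∂x + (∂F/∂y)·y' = 0. Rearranging,
  dy/dx = -(∂F/∂x)/(∂F/∂y) = -(y^3)/(3xy^2) = -y/(3x)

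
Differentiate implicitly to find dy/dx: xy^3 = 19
Take d/dx of both sides. Since y is implicitly a function of x, the chain rule attaches a y' = dy/dx factor whenever we differentiate through y.

Set F(x, y) = (left side) − (right side), so the curve is F = 0. Differentiating each term of F:
  d/dx[xy^3] = 3xy^2·y' + y^3
  d/dx[-19] = 0

Collecting, the y'-free part is the partial derivative in x and the y' coefficient is the partial derivative in y:
  ∂F/∂x = y^3
  ∂F/∂y = 3xy^2

so d/dx[F(x, y(x))] = ∂F/∂x + (∂F/∂y)·y' = 0. Rearranging,
  dy/dx = -(∂F/∂x)/(∂F/∂y) = -(y^3)/(3xy^2) = -y/(3x)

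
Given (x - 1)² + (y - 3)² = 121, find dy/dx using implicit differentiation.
Differentiate the relation implicitly: treat y = y(x) and apply the chain rule, so every y-derivative picks up a y' = dy/dx factor.

With everything moved to the left-hand side, differentiate term by term:
  d/dx[(x - 1)^2] = 2x - 2
  d/dx[(y - 3)^2] = 2·y'(y - 3)
  d/dx[-121] = 0

Separating the contributions that come from x directly and those that come through y:
  without y':      2x - 2
  multiplying y':  2y - 6

so (2x - 2) + (2y - 6)·y' = 0, and therefore
  dy/dx = -(2x - 2)/(2y - 6) = (1 - x)/(y - 3)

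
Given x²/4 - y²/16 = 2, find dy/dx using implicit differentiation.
Apply d/dx to both sides, remembering that y depends on x. Each occurrence of y therefore brings in a y' = dy/dx via the chain rule.

With F(x, y) equal to the left-hand side minus the right, differentiate F term by term:
  d/dx[x^2/4] = x/2
  d/dx[-y^2/16] = -y·y'/8
  d/dx[-2] = 0
Adding these up, d/dx[F] = 0 becomes
  (x/2) + (-y/8)·y' = 0,
so isolating y',
  dy/dx = -(x/2)/(-y/8) = 4x/y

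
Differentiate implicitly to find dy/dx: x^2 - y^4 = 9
Take d/dx of both sides. Since y is implicitly a function of x, the chain rule attaches a y' = dy/dx factor whenever we differentiate through y.

Set F(x, y) = (left side) − (right side), so the curve is F = 0. Differentiating each term of F:
  d/dx[x^2] = 2x
  d/dx[-y^4] = -4y^3·y'
  d/dx[-9] = 0

Collecting, the y'-free part is the partial derivative in x and the y' coefficient is the partial derivative in y:
  ∂F/∂x = 2x
  ∂F/∂y = -4y^3

so d/dx[F(x, y(x))] = ∂F/∂x + (∂F/∂y)·y' = 0. Rearranging,
  dy/dx = -(∂F/∂x)/(∂F/∂y) = -(2x)/(-4y^3) = x/(2y^3)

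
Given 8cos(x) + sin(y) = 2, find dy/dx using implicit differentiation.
Differentiate both sides with respect to x, treating y as y(x). By the chain rule, any term containing y contributes a factor of y' = dy/dx when we differentiate it.

Move every term to one side and write the relation as F(x, y) = 0. Term by term,
  d/dx[sin(y)] = y'·cos(y)
  d/dx[8cos(x)] = -8sin(x)
  d/dx[-2] = 0

The pieces without y' make up ∂F/∂x and the coefficient of y' is ∂F/∂y:
  ∂F/∂x = -8sin(x),
  ∂F/∂y = cos(y).

Since d/dx[F] = ∂F/∂x + (∂F/∂y)·y' = 0, solve for y':
  (∂F/∂y)·y' = -∂F/∂x
  dy/dx = -(∂F/∂x)/(∂F/∂y) = -(-8sin(x))/(cos(y)) = 8sin(x)/cos(y)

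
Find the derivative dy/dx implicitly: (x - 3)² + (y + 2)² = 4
Differentiate both sides with respect to x, treating y as y(x). By the chain rule, any term containing y contributes a factor of y' = dy/dx when we differentiate it.

Move every term to one side and write the relation as F(x, y) = 0. Term by term,
  d/dx[(x - 3)^2] = 2x - 6
  d/dx[(y + 2)^2] = 2·y'(y + 2)
  d/dx[-4] = 0

The pieces without y' make up ∂F/∂x and the coefficient of y' is ∂F/∂y:
  ∂F/∂x = 2x - 6,
  ∂F/∂y = 2y + 4.

Since d/dx[F] = ∂F/∂x + (∂F/∂y)·y' = 0, solve for y':
  (∂F/∂y)·y' = -∂F/∂x
  dy/dx = -(∂F/∂x)/(∂F/∂y) = -(2x - 6)/(2y + 4) = (3 - x)/(y + 2)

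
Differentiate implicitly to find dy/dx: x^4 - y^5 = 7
Differentiate the relation implicitly: treat y = y(x) and apply the chain rule, so every y-derivative picks up a y' = dy/dx factor.

With everything moved to the left-hand side, differentiate term by term:
  d/dx[x^4] = 4x^3
  d/dx[-y^5] = -5y^4·y'
  d/dx[-7] = 0

Separating the contributions that come from x directly and those that come through y:
  without y':      4x^3
  multiplying y':  -5y^4

so (4x^3) + (-5y^4)·y' = 0, and therefore
  dy/dx = -(4x^3)/(-5y^4) = 4x^3/(5y^4)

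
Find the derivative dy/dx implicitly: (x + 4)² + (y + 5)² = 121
Take d/dx of both sides. Since y is implicitly a function of x, the chain rule attaches a y' = dy/dx factor whenever we differentiate through y.

Set F(x, y) = (left side) − (right side), so the curve is F = 0. Differentiating each term of F:
  d/dx[(x + 4)^2] = 2x + 8
  d/dx[(y + 5)^2] = 2·y'(y + 5)
  d/dx[-121] = 0

Collecting, the y'-free part is the partial derivative in x and the y' coefficient is the partial derivative in y:
  ∂F/∂x = 2x + 8
  ∂F/∂y = 2y + 10

so d/dx[F(x, y(x))] = ∂F/∂x + (∂F/∂y)·y' = 0. Rearranging,
  dy/dx = -(∂F/∂x)/(∂F/∂y) = -(2x + 8)/(2y + 10) = (-x - 4)/(y + 5)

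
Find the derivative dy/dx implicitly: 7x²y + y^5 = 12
Apply d/dx to both sides, remembering that y depends on x. Each occurrence of y therefore brings in a y' = dy/dx via the chain rule.

With F(x, y) equal to the left-hand side minus the right, differentiate F term by term:
  d/dx[7x^2y] = 7x^2·y' + 14xy
  d/dx[y^5] = 5y^4·y'
  d/dx[-12] = 0
Adding these up, d/dx[F] = 0 becomes
  (14xy) + (7x^2 + 5y^4)·y' = 0,
so isolating y',
  dy/dx = -(14xy)/(7x^2 + 5y^4) = -14xy/(7x^2 + 5y^4)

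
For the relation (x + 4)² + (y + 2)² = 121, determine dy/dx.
Take d/dx of both sides. Since y is implicitly a function of x, the chain rule attaches a y' = dy/dx factor whenever we differentiate through y.

Set F(x, y) = (left side) − (right side), so the curve is F = 0. Differentiating each term of F:
  d/dx[(x + 4)^2] = 2x + 8
  d/dx[(y + 2)^2] = 2·y'(y + 2)
  d/dx[-121] = 0

Collecting, the y'-free part is the partial derivative in x and the y' coefficient is the partial derivative in y:
  ∂F/∂x = 2x + 8
  ∂F/∂y = 2y + 4

so d/dx[F(x, y(x))] = ∂F/∂x + (∂F/∂y)·y' = 0. Rearranging,
  dy/dx = -(∂F/∂x)/(∂F/∂y) = -(2x + 8)/(2y + 4) = (-x - 4)/(y + 2)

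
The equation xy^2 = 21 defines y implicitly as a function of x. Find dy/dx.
Apply d/dx to both sides, remembering that y depends on x. Each occurrence of y therefore brings in a y' = dy/dx via the chain rule.

With F(x, y) equal to the left-hand side minus the right, differentiate F term by term:
  d/dx[xy^2] = 2xy·y' + y^2
  d/dx[-21] = 0
Adding these up, d/dx[F] = 0 becomes
  (y^2) + (2xy)·y' = 0,
so isolating y',
  dy/dx = -(y^2)/(2xy) = -y/(2x)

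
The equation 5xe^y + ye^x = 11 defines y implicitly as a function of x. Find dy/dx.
Take d/dx of both sides. Since y is implicitly a function of x, the chain rule attaches a y' = dy/dx factor whenever we differentiate through y.

Set F(x, y) = (left side) − (right side), so the curve is F = 0. Differentiating each term of F:
  d/dx[5x·e^(y)] = 5x·y'·e^(y) + 5e^(y)
  d/dx[y·e^(x)] = y·e^(x) + y'·e^(x)
  d/dx[-11] = 0

Collecting, the y'-free part is the partial derivative in x and the y' coefficient is the partial derivative in y:
  ∂F/∂x = y·e^(x) + 5e^(y)
  ∂F/∂y = 5x·e^(y) + e^(x)

so d/dx[F(x, y(x))] = ∂F/∂x + (∂F/∂y)·y' = 0. Rearranging,
  dy/dx = -(∂F/∂x)/(∂F/∂y) = -(y·e^(x) + 5e^(y))/(5x·e^(y) + e^(x)) = (-y·e^(x) - 5e^(y))/(5x·e^(y) + e^(x))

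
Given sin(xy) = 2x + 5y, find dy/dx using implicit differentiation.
Apply d/dx to both sides, remembering that y depends on x. Each occurrence of y therefore brings in a y' = dy/dx via the chain rule.

With F(x, y) equal to the left-hand side minus the right, differentiate F term by term:
  d/dx[-2x] = -2
  d/dx[-5y] = -5·y'
  d/dx[sin(xy)] = (x·y' + y)·cos(xy)
Adding these up, d/dx[F] = 0 becomes
  (y·cos(xy) - 2) + (x·cos(xy) - 5)·y' = 0,
so isolating y',
  dy/dx = -(y·cos(xy) - 2)/(x·cos(xy) - 5) = (-y·cos(xy) + 2)/(x·cos(xy) - 5)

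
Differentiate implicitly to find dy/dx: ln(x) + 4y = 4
Take d/dx of both sides. Since y is implicitly a function of x, the chain rule attaches a y' = dy/dx factor whenever we differentiate through y.

Set F(x, y) = (left side) − (right side), so the curve is F = 0. Differentiating each term of F:
  d/dx[4y] = 4·y'
  d/dx[ln(x)] = 1/x
  d/dx[-4] = 0

Collecting, the y'-free part is the partial derivative in x and the y' coefficient is the partial derivative in y:
  ∂F/∂x = 1/x
  ∂F/∂y = 4

so d/dx[F(x, y(x))] = ∂F/∂x + (∂F/∂y)·y' = 0. Rearranging,
  dy/dx = -(∂F/∂x)/(∂F/∂y) = -(1/x)/(4) = -1/(4x)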